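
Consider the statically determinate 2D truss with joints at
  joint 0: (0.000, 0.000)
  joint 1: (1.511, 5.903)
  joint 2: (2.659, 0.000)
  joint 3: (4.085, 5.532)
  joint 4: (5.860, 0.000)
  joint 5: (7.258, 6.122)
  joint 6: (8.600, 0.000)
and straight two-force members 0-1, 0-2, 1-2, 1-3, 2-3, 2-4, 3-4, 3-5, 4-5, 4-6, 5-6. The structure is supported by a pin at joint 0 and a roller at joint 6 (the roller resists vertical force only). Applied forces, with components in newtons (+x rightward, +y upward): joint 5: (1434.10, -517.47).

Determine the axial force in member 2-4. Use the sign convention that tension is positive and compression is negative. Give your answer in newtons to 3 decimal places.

739.879

N=7 nodes, M=11 members, R=3 reactions → 2N=14, M+R=14
member 0 (0-1): L=6.0933, (cx,cy)=(0.2480,0.9688)
member 1 (0-2): L=2.6590, (cx,cy)=(1.0000,0.0000)
member 2 (1-2): L=6.0136, (cx,cy)=(0.1909,-0.9816)
member 3 (1-3): L=2.6006, (cx,cy)=(0.9898,-0.1427)
member 4 (2-3): L=5.7128, (cx,cy)=(0.2496,0.9683)
member 5 (2-4): L=3.2010, (cx,cy)=(1.0000,0.0000)
member 6 (3-4): L=5.8098, (cx,cy)=(0.3055,-0.9522)
member 7 (3-5): L=3.2274, (cx,cy)=(0.9831,0.1828)
member 8 (4-5): L=6.2796, (cx,cy)=(0.2226,0.9749)
member 9 (4-6): L=2.7400, (cx,cy)=(1.0000,0.0000)
member 10 (5-6): L=6.2674, (cx,cy)=(0.2141,-0.9768)
solve A·x = −loads:
  F[0-1] = +970.4404 N (tension)
  F[0-2] = +1193.4536 N (tension)
  F[1-2] = -1021.7178 N (compression)
  F[1-3] = +440.1956 N (tension)
  F[2-3] = +1035.7126 N (tension)
  F[2-4] = +739.8791 N (tension)
  F[3-4] = -803.8130 N (compression)
  F[3-5] = +955.9097 N (tension)
  F[4-5] = +785.0819 N (tension)
  F[4-6] = +319.5196 N (tension)
  F[5-6] = -1492.2097 N (compression)
  Rx@0 = -1434.1000 N
  Ry@0 = -940.1297 N
  Ry@6 = +1457.5997 N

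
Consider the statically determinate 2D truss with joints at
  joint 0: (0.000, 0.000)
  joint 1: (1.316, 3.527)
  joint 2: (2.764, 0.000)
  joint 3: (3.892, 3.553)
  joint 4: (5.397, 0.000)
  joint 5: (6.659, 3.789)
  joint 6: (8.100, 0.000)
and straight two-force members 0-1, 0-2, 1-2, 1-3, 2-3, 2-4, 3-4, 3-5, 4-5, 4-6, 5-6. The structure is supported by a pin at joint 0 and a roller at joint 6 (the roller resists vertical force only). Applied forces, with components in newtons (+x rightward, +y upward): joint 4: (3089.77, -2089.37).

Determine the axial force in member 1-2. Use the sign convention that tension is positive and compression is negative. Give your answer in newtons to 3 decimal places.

N=7 nodes, M=11 members, R=3 reactions → 2N=14, M+R=14
member 0 (0-1): L=3.7645, (cx,cy)=(0.3496,0.9369)
member 1 (0-2): L=2.7640, (cx,cy)=(1.0000,0.0000)
member 2 (1-2): L=3.8127, (cx,cy)=(0.3798,-0.9251)
member 3 (1-3): L=2.5761, (cx,cy)=(0.9999,0.0101)
member 4 (2-3): L=3.7278, (cx,cy)=(0.3026,0.9531)
member 5 (2-4): L=2.6330, (cx,cy)=(1.0000,0.0000)
member 6 (3-4): L=3.8586, (cx,cy)=(0.3900,-0.9208)
member 7 (3-5): L=2.7770, (cx,cy)=(0.9964,0.0850)
member 8 (4-5): L=3.9936, (cx,cy)=(0.3160,0.9488)
member 9 (4-6): L=2.7030, (cx,cy)=(1.0000,0.0000)
member 10 (5-6): L=4.0538, (cx,cy)=(0.3555,-0.9347)
solve A·x = −loads:
  F[0-1] = -744.1837 N (compression)
  F[0-2] = +3349.9218 N (tension)
  F[1-2] = +747.7654 N (tension)
  F[1-3] = -544.1708 N (compression)
  F[2-3] = -725.7626 N (compression)
  F[2-4] = +3853.5249 N (tension)
  F[3-4] = +662.5216 N (tension)
  F[3-5] = -1025.8742 N (compression)
  F[4-5] = +1559.2175 N (tension)
  F[4-6] = +529.4466 N (tension)
  F[5-6] = -1489.4180 N (compression)
  Rx@0 = -3089.7700 N
  Ry@0 = +697.2305 N
  Ry@6 = +1392.1395 N

747.765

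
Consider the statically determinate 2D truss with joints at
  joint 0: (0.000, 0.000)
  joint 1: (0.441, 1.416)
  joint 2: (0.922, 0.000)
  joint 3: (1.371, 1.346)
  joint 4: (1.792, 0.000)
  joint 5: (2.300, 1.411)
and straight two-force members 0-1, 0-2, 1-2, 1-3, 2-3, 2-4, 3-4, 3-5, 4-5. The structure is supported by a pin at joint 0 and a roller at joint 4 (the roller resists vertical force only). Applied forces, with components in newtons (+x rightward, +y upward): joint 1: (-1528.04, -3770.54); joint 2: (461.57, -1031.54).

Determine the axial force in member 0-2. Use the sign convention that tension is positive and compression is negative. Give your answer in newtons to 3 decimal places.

350.853

N=6 nodes, M=9 members, R=3 reactions → 2N=12, M+R=12
member 0 (0-1): L=1.4831, (cx,cy)=(0.2974,0.9548)
member 1 (0-2): L=0.9220, (cx,cy)=(1.0000,0.0000)
member 2 (1-2): L=1.4955, (cx,cy)=(0.3216,-0.9469)
member 3 (1-3): L=0.9326, (cx,cy)=(0.9972,-0.0751)
member 4 (2-3): L=1.4189, (cx,cy)=(0.3164,0.9486)
member 5 (2-4): L=0.8700, (cx,cy)=(1.0000,0.0000)
member 6 (3-4): L=1.4103, (cx,cy)=(0.2985,-0.9544)
member 7 (3-5): L=0.9313, (cx,cy)=(0.9976,0.0698)
member 8 (4-5): L=1.4997, (cx,cy)=(0.3387,0.9409)
solve A·x = −loads:
  F[0-1] = -4766.4606 N (compression)
  F[0-2] = +350.8534 N (tension)
  F[1-2] = +836.7047 N (tension)
  F[1-3] = -158.8483 N (compression)
  F[2-3] = +252.2587 N (tension)
  F[2-4] = +78.5757 N (tension)
  F[3-4] = -263.2201 N (compression)
  F[3-5] = -0.0000 N (compression)
  F[4-5] = +0.0000 N (tension)
  Rx@0 = +1066.4700 N
  Ry@0 = +4550.8616 N
  Ry@4 = +251.2184 N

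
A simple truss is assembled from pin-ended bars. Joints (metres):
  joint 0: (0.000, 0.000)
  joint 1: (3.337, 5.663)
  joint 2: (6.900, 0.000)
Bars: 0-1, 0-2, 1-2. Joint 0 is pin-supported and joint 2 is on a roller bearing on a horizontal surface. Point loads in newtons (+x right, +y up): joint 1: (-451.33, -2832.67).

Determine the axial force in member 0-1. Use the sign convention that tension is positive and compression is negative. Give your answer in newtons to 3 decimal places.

N=3 nodes, M=3 members, R=3 reactions → 2N=6, M+R=6
member 0 (0-1): L=6.5731, (cx,cy)=(0.5077,0.8615)
member 1 (0-2): L=6.9000, (cx,cy)=(1.0000,0.0000)
member 2 (1-2): L=6.6906, (cx,cy)=(0.5325,-0.8464)
solve A·x = −loads:
  F[0-1] = -2127.7344 N (compression)
  F[0-2] = +628.8744 N (tension)
  F[1-2] = -1180.9055 N (compression)
  Rx@0 = +451.3300 N
  Ry@0 = +1833.1428 N
  Ry@2 = +999.5272 N

-2127.734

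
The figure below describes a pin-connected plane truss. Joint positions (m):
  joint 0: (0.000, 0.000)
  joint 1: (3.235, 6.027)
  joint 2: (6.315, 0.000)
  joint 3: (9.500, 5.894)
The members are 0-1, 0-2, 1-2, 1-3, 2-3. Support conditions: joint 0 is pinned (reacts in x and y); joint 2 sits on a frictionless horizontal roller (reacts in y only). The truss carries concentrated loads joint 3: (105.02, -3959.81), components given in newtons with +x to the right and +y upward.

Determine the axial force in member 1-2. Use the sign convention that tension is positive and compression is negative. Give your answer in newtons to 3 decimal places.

N=4 nodes, M=5 members, R=3 reactions → 2N=8, M+R=8
member 0 (0-1): L=6.8403, (cx,cy)=(0.4729,0.8811)
member 1 (0-2): L=6.3150, (cx,cy)=(1.0000,0.0000)
member 2 (1-2): L=6.7684, (cx,cy)=(0.4551,-0.8905)
member 3 (1-3): L=6.2664, (cx,cy)=(0.9998,-0.0212)
member 4 (2-3): L=6.6995, (cx,cy)=(0.4754,0.8798)
solve A·x = −loads:
  F[0-1] = +2377.9015 N (tension)
  F[0-2] = -1019.5638 N (compression)
  F[1-2] = -2405.8084 N (compression)
  F[1-3] = +2219.8624 N (tension)
  F[2-3] = -4447.4291 N (compression)
  Rx@0 = -105.0200 N
  Ry@0 = -2095.1675 N
  Ry@2 = +6054.9775 N

-2405.808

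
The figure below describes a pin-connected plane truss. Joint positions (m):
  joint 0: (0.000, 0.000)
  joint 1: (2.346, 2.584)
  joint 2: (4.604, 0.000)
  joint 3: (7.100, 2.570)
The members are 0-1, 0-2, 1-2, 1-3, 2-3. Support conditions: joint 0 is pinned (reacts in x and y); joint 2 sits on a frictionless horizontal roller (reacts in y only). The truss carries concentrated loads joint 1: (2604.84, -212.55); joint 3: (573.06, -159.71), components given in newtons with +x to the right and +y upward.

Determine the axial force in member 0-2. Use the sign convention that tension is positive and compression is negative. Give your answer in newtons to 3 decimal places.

1576.194

N=4 nodes, M=5 members, R=3 reactions → 2N=8, M+R=8
member 0 (0-1): L=3.4901, (cx,cy)=(0.6722,0.7404)
member 1 (0-2): L=4.6040, (cx,cy)=(1.0000,0.0000)
member 2 (1-2): L=3.4316, (cx,cy)=(0.6580,-0.7530)
member 3 (1-3): L=4.7540, (cx,cy)=(1.0000,-0.0029)
member 4 (2-3): L=3.5826, (cx,cy)=(0.6967,0.7174)
solve A·x = −loads:
  F[0-1] = +2382.8258 N (tension)
  F[0-2] = +1576.1936 N (tension)
  F[1-2] = -2627.9693 N (compression)
  F[1-3] = +726.0978 N (tension)
  F[2-3] = -219.6553 N (compression)
  Rx@0 = -3177.9000 N
  Ry@0 = -1764.1983 N
  Ry@2 = +2136.4583 N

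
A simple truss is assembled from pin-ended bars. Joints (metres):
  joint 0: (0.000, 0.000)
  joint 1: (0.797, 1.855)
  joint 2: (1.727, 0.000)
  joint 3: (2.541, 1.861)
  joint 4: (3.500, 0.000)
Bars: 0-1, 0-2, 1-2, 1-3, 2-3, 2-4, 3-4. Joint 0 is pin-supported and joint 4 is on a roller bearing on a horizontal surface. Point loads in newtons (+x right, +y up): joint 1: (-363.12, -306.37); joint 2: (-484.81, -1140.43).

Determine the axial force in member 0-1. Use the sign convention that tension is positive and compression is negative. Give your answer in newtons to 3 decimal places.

N=5 nodes, M=7 members, R=3 reactions → 2N=10, M+R=10
member 0 (0-1): L=2.0190, (cx,cy)=(0.3948,0.9188)
member 1 (0-2): L=1.7270, (cx,cy)=(1.0000,0.0000)
member 2 (1-2): L=2.0751, (cx,cy)=(0.4482,-0.8939)
member 3 (1-3): L=1.7440, (cx,cy)=(1.0000,0.0034)
member 4 (2-3): L=2.0312, (cx,cy)=(0.4007,0.9162)
member 5 (2-4): L=1.7730, (cx,cy)=(1.0000,0.0000)
member 6 (3-4): L=2.0936, (cx,cy)=(0.4581,-0.8889)
solve A·x = −loads:
  F[0-1] = -1095.7590 N (compression)
  F[0-2] = -415.3725 N (compression)
  F[1-2] = +781.8756 N (tension)
  F[1-3] = -419.8587 N (compression)
  F[2-3] = +481.8606 N (tension)
  F[2-4] = +226.7548 N (tension)
  F[3-4] = -495.0211 N (compression)
  Rx@0 = +847.9300 N
  Ry@0 = +1006.7680 N
  Ry@4 = +440.0320 N

-1095.759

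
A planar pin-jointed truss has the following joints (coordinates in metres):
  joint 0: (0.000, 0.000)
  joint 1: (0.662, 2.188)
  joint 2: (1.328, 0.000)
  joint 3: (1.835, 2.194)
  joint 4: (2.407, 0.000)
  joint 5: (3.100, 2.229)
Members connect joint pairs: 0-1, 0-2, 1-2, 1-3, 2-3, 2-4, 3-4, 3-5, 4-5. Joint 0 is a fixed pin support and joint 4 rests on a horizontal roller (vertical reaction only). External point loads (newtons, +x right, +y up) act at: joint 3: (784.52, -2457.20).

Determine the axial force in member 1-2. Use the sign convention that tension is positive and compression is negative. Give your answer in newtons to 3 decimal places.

-136.684

N=6 nodes, M=9 members, R=3 reactions → 2N=12, M+R=12
member 0 (0-1): L=2.2860, (cx,cy)=(0.2896,0.9571)
member 1 (0-2): L=1.3280, (cx,cy)=(1.0000,0.0000)
member 2 (1-2): L=2.2871, (cx,cy)=(0.2912,-0.9567)
member 3 (1-3): L=1.1730, (cx,cy)=(1.0000,0.0051)
member 4 (2-3): L=2.2518, (cx,cy)=(0.2252,0.9743)
member 5 (2-4): L=1.0790, (cx,cy)=(1.0000,0.0000)
member 6 (3-4): L=2.2673, (cx,cy)=(0.2523,-0.9677)
member 7 (3-5): L=1.2655, (cx,cy)=(0.9996,0.0277)
member 8 (4-5): L=2.3342, (cx,cy)=(0.2969,0.9549)
solve A·x = −loads:
  F[0-1] = +137.0390 N (tension)
  F[0-2] = +744.8343 N (tension)
  F[1-2] = -136.6836 N (compression)
  F[1-3] = +79.4886 N (tension)
  F[2-3] = +134.2061 N (tension)
  F[2-4] = +674.8158 N (tension)
  F[3-4] = -2674.8867 N (compression)
  F[3-5] = -0.0000 N (compression)
  F[4-5] = +0.0000 N (tension)
  Rx@0 = -784.5200 N
  Ry@0 = -131.1668 N
  Ry@4 = +2588.3668 N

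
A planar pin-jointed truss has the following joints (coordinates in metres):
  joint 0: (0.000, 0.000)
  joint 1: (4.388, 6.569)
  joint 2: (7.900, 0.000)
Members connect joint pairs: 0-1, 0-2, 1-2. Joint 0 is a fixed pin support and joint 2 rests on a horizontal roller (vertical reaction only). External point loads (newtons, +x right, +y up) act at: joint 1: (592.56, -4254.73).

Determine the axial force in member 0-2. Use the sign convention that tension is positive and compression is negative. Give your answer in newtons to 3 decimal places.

N=3 nodes, M=3 members, R=3 reactions → 2N=6, M+R=6
member 0 (0-1): L=7.8998, (cx,cy)=(0.5555,0.8315)
member 1 (0-2): L=7.9000, (cx,cy)=(1.0000,0.0000)
member 2 (1-2): L=7.4489, (cx,cy)=(0.4715,-0.8819)
solve A·x = −loads:
  F[0-1] = -1682.1066 N (compression)
  F[0-2] = +1526.9020 N (tension)
  F[1-2] = -3238.5306 N (compression)
  Rx@0 = -592.5600 N
  Ry@0 = +1398.7450 N
  Ry@2 = +2855.9850 N

1526.902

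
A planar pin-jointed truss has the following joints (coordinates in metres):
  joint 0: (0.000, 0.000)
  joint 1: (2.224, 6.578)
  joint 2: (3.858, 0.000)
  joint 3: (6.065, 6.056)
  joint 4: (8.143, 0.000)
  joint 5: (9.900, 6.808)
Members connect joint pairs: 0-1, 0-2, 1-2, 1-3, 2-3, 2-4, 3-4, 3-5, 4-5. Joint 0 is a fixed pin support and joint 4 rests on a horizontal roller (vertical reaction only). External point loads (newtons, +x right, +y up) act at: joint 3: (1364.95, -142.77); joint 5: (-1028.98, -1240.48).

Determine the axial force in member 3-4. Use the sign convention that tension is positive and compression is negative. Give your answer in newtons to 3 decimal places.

-713.879

N=6 nodes, M=9 members, R=3 reactions → 2N=12, M+R=12
member 0 (0-1): L=6.9438, (cx,cy)=(0.3203,0.9473)
member 1 (0-2): L=3.8580, (cx,cy)=(1.0000,0.0000)
member 2 (1-2): L=6.7779, (cx,cy)=(0.2411,-0.9705)
member 3 (1-3): L=3.8763, (cx,cy)=(0.9909,-0.1347)
member 4 (2-3): L=6.4456, (cx,cy)=(0.3424,0.9396)
member 5 (2-4): L=4.2850, (cx,cy)=(1.0000,0.0000)
member 6 (3-4): L=6.4026, (cx,cy)=(0.3246,-0.9459)
member 7 (3-5): L=3.9080, (cx,cy)=(0.9813,0.1924)
member 8 (4-5): L=7.0311, (cx,cy)=(0.2499,0.9683)
solve A·x = −loads:
  F[0-1] = +407.5285 N (tension)
  F[0-2] = +205.4443 N (tension)
  F[1-2] = -430.6073 N (compression)
  F[1-3] = +236.4895 N (tension)
  F[2-3] = +444.7933 N (tension)
  F[2-4] = -50.6640 N (compression)
  F[3-4] = -713.8792 N (compression)
  F[3-5] = -760.8410 N (compression)
  F[4-5] = -1129.9238 N (compression)
  Rx@0 = -335.9700 N
  Ry@0 = -386.0603 N
  Ry@4 = +1769.3103 N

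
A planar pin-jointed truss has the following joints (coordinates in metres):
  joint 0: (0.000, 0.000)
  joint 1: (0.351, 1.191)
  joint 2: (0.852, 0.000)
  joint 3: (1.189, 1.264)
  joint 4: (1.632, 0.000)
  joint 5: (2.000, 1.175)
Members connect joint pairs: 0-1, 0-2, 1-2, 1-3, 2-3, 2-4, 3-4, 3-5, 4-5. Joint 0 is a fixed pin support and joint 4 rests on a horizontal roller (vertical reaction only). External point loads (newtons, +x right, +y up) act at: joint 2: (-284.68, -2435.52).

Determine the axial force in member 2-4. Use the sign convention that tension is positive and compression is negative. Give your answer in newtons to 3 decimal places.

N=6 nodes, M=9 members, R=3 reactions → 2N=12, M+R=12
member 0 (0-1): L=1.2416, (cx,cy)=(0.2827,0.9592)
member 1 (0-2): L=0.8520, (cx,cy)=(1.0000,0.0000)
member 2 (1-2): L=1.2921, (cx,cy)=(0.3877,-0.9218)
member 3 (1-3): L=0.8412, (cx,cy)=(0.9962,0.0868)
member 4 (2-3): L=1.3082, (cx,cy)=(0.2576,0.9662)
member 5 (2-4): L=0.7800, (cx,cy)=(1.0000,0.0000)
member 6 (3-4): L=1.3394, (cx,cy)=(0.3307,-0.9437)
member 7 (3-5): L=0.8159, (cx,cy)=(0.9940,-0.1091)
member 8 (4-5): L=1.2313, (cx,cy)=(0.2989,0.9543)
solve A·x = −loads:
  F[0-1] = -1213.5336 N (compression)
  F[0-2] = +58.3732 N (tension)
  F[1-2] = +1186.9170 N (tension)
  F[1-3] = -806.3171 N (compression)
  F[2-3] = +1388.3188 N (tension)
  F[2-4] = +445.6232 N (tension)
  F[3-4] = -1347.3134 N (compression)
  F[3-5] = +0.0000 N (tension)
  F[4-5] = -0.0000 N (compression)
  Rx@0 = +284.6800 N
  Ry@0 = +1164.0353 N
  Ry@4 = +1271.4847 N

445.623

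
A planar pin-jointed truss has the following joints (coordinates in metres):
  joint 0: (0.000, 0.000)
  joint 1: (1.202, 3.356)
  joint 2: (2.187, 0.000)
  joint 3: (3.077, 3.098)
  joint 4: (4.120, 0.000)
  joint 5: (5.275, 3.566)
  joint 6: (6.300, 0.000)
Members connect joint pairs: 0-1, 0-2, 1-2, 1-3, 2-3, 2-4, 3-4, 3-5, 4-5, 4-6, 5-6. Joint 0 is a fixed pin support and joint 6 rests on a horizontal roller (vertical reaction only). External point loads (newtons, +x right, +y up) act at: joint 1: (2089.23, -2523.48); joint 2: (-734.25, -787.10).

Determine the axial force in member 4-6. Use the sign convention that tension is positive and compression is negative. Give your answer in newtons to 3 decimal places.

536.826

N=7 nodes, M=11 members, R=3 reactions → 2N=14, M+R=14
member 0 (0-1): L=3.5648, (cx,cy)=(0.3372,0.9414)
member 1 (0-2): L=2.1870, (cx,cy)=(1.0000,0.0000)
member 2 (1-2): L=3.4976, (cx,cy)=(0.2816,-0.9595)
member 3 (1-3): L=1.8927, (cx,cy)=(0.9907,-0.1363)
member 4 (2-3): L=3.2233, (cx,cy)=(0.2761,0.9611)
member 5 (2-4): L=1.9330, (cx,cy)=(1.0000,0.0000)
member 6 (3-4): L=3.2689, (cx,cy)=(0.3191,-0.9477)
member 7 (3-5): L=2.2473, (cx,cy)=(0.9781,0.2083)
member 8 (4-5): L=3.7484, (cx,cy)=(0.3081,0.9513)
member 9 (4-6): L=2.1800, (cx,cy)=(1.0000,0.0000)
member 10 (5-6): L=3.7104, (cx,cy)=(0.2763,-0.9611)
solve A·x = −loads:
  F[0-1] = -1532.7107 N (compression)
  F[0-2] = +1871.7936 N (tension)
  F[1-2] = -784.0563 N (compression)
  F[1-3] = -2407.7090 N (compression)
  F[2-3] = +1601.6872 N (tension)
  F[2-4] = +1942.9859 N (tension)
  F[3-4] = -2246.1401 N (compression)
  F[3-5] = -1253.7963 N (compression)
  F[4-5] = +2237.6105 N (tension)
  F[4-6] = +536.8257 N (tension)
  F[5-6] = -1943.2504 N (compression)
  Rx@0 = -1354.9800 N
  Ry@0 = +1442.9504 N
  Ry@6 = +1867.6296 N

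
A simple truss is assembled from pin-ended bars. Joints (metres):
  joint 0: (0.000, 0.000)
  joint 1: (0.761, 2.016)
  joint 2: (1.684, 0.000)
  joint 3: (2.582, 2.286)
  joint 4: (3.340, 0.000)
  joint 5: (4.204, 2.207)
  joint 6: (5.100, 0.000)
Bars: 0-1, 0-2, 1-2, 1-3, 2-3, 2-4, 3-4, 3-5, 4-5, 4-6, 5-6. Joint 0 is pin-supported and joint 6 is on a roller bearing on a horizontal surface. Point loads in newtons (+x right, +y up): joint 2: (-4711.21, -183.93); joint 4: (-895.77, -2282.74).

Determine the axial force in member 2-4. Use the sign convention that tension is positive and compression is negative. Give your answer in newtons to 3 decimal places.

N=7 nodes, M=11 members, R=3 reactions → 2N=14, M+R=14
member 0 (0-1): L=2.1548, (cx,cy)=(0.3532,0.9356)
member 1 (0-2): L=1.6840, (cx,cy)=(1.0000,0.0000)
member 2 (1-2): L=2.2172, (cx,cy)=(0.4163,-0.9092)
member 3 (1-3): L=1.8409, (cx,cy)=(0.9892,0.1467)
member 4 (2-3): L=2.4561, (cx,cy)=(0.3656,0.9308)
member 5 (2-4): L=1.6560, (cx,cy)=(1.0000,0.0000)
member 6 (3-4): L=2.4084, (cx,cy)=(0.3147,-0.9492)
member 7 (3-5): L=1.6239, (cx,cy)=(0.9988,-0.0486)
member 8 (4-5): L=2.3701, (cx,cy)=(0.3645,0.9312)
member 9 (4-6): L=1.7600, (cx,cy)=(1.0000,0.0000)
member 10 (5-6): L=2.3819, (cx,cy)=(0.3762,-0.9266)
solve A·x = −loads:
  F[0-1] = -973.7079 N (compression)
  F[0-2] = -5263.1084 N (compression)
  F[1-2] = +885.7030 N (tension)
  F[1-3] = -720.3639 N (compression)
  F[2-3] = -667.6069 N (compression)
  F[2-4] = +60.8990 N (tension)
  F[3-4] = +828.4307 N (tension)
  F[3-5] = -1218.8463 N (compression)
  F[4-5] = +1606.9922 N (tension)
  F[4-6] = +631.5862 N (tension)
  F[5-6] = -1679.0222 N (compression)
  Rx@0 = +5606.9800 N
  Ry@0 = +910.9661 N
  Ry@6 = +1555.7039 N

60.899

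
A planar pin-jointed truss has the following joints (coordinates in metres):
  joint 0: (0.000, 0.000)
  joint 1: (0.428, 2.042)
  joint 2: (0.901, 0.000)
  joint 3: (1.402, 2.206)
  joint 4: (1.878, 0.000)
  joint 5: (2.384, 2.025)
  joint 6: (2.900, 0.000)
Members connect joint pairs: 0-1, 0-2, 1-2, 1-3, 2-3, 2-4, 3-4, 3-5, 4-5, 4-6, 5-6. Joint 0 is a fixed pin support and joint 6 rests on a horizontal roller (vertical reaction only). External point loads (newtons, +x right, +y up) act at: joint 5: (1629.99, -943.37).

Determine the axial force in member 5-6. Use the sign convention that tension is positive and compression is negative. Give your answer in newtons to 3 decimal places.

-1974.850

N=7 nodes, M=11 members, R=3 reactions → 2N=14, M+R=14
member 0 (0-1): L=2.0864, (cx,cy)=(0.2051,0.9787)
member 1 (0-2): L=0.9010, (cx,cy)=(1.0000,0.0000)
member 2 (1-2): L=2.0961, (cx,cy)=(0.2257,-0.9742)
member 3 (1-3): L=0.9877, (cx,cy)=(0.9861,0.1660)
member 4 (2-3): L=2.2622, (cx,cy)=(0.2215,0.9752)
member 5 (2-4): L=0.9770, (cx,cy)=(1.0000,0.0000)
member 6 (3-4): L=2.2568, (cx,cy)=(0.2109,-0.9775)
member 7 (3-5): L=0.9985, (cx,cy)=(0.9834,-0.1813)
member 8 (4-5): L=2.0873, (cx,cy)=(0.2424,0.9702)
member 9 (4-6): L=1.0220, (cx,cy)=(1.0000,0.0000)
member 10 (5-6): L=2.0897, (cx,cy)=(0.2469,-0.9690)
solve A·x = −loads:
  F[0-1] = +991.4128 N (tension)
  F[0-2] = +1426.6108 N (tension)
  F[1-2] = -924.7987 N (compression)
  F[1-3] = +417.8705 N (tension)
  F[2-3] = +923.8868 N (tension)
  F[2-4] = +1013.3084 N (tension)
  F[3-4] = -1154.8715 N (compression)
  F[3-5] = +874.7591 N (tension)
  F[4-5] = +1163.5999 N (tension)
  F[4-6] = +487.6386 N (tension)
  F[5-6] = -1974.8496 N (compression)
  Rx@0 = -1629.9900 N
  Ry@0 = -970.3279 N
  Ry@6 = +1913.6979 N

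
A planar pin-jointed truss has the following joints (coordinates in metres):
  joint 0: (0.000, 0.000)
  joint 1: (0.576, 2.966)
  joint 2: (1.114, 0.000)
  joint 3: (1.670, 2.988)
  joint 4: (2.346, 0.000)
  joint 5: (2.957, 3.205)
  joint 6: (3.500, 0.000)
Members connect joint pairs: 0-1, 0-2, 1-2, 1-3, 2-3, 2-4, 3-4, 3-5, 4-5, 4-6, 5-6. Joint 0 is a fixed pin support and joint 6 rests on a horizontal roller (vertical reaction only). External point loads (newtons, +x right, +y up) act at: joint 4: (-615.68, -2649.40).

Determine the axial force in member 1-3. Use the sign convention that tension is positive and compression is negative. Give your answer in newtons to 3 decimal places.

-326.968

N=7 nodes, M=11 members, R=3 reactions → 2N=14, M+R=14
member 0 (0-1): L=3.0214, (cx,cy)=(0.1906,0.9817)
member 1 (0-2): L=1.1140, (cx,cy)=(1.0000,0.0000)
member 2 (1-2): L=3.0144, (cx,cy)=(0.1785,-0.9839)
member 3 (1-3): L=1.0942, (cx,cy)=(0.9998,0.0201)
member 4 (2-3): L=3.0393, (cx,cy)=(0.1829,0.9831)
member 5 (2-4): L=1.2320, (cx,cy)=(1.0000,0.0000)
member 6 (3-4): L=3.0635, (cx,cy)=(0.2207,-0.9754)
member 7 (3-5): L=1.3052, (cx,cy)=(0.9861,0.1663)
member 8 (4-5): L=3.2627, (cx,cy)=(0.1873,0.9823)
member 9 (4-6): L=1.1540, (cx,cy)=(1.0000,0.0000)
member 10 (5-6): L=3.2507, (cx,cy)=(0.1670,-0.9859)
solve A·x = −loads:
  F[0-1] = -889.8650 N (compression)
  F[0-2] = -446.0367 N (compression)
  F[1-2] = +881.1182 N (tension)
  F[1-3] = -326.9685 N (compression)
  F[2-3] = -881.8528 N (compression)
  F[2-4] = -127.4537 N (compression)
  F[3-4] = +781.4142 N (tension)
  F[3-5] = -669.9795 N (compression)
  F[4-5] = +1921.2359 N (tension)
  F[4-6] = +300.8703 N (tension)
  F[5-6] = -1801.1618 N (compression)
  Rx@0 = +615.6800 N
  Ry@0 = +873.5450 N
  Ry@6 = +1775.8550 N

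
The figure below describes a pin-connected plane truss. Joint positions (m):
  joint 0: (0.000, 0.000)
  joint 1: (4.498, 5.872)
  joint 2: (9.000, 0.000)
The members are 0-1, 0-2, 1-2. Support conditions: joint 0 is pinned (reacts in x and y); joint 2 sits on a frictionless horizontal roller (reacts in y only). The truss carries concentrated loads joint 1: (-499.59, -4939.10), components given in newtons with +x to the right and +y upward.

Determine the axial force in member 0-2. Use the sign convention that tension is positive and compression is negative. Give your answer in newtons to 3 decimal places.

1642.630

N=3 nodes, M=3 members, R=3 reactions → 2N=6, M+R=6
member 0 (0-1): L=7.3968, (cx,cy)=(0.6081,0.7939)
member 1 (0-2): L=9.0000, (cx,cy)=(1.0000,0.0000)
member 2 (1-2): L=7.3992, (cx,cy)=(0.6084,-0.7936)
solve A·x = −loads:
  F[0-1] = -3522.7960 N (compression)
  F[0-2] = +1642.6302 N (tension)
  F[1-2] = -2699.7278 N (compression)
  Rx@0 = +499.5900 N
  Ry@0 = +2796.6023 N
  Ry@2 = +2142.4977 N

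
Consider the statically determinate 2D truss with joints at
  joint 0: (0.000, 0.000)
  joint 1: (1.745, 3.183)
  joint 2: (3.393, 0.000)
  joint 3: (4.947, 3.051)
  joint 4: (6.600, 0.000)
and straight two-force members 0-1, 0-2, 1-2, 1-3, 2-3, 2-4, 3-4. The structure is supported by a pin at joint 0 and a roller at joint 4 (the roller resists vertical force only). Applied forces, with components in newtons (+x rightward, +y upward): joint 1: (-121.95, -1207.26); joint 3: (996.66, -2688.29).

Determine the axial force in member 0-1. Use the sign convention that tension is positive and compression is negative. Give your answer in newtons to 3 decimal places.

N=5 nodes, M=7 members, R=3 reactions → 2N=10, M+R=10
member 0 (0-1): L=3.6299, (cx,cy)=(0.4807,0.8769)
member 1 (0-2): L=3.3930, (cx,cy)=(1.0000,0.0000)
member 2 (1-2): L=3.5843, (cx,cy)=(0.4598,-0.8880)
member 3 (1-3): L=3.2047, (cx,cy)=(0.9992,-0.0412)
member 4 (2-3): L=3.4240, (cx,cy)=(0.4539,0.8911)
member 5 (2-4): L=3.2070, (cx,cy)=(1.0000,0.0000)
member 6 (3-4): L=3.4700, (cx,cy)=(0.4764,-0.8792)
solve A·x = −loads:
  F[0-1] = -1322.2525 N (compression)
  F[0-2] = +1510.3476 N (tension)
  F[1-2] = -30.6497 N (compression)
  F[1-3] = -500.0198 N (compression)
  F[2-3] = +30.5451 N (tension)
  F[2-4] = +1482.3923 N (tension)
  F[3-4] = -3111.8722 N (compression)
  Rx@0 = -874.7100 N
  Ry@0 = +1159.4466 N
  Ry@4 = +2736.1034 N

-1322.252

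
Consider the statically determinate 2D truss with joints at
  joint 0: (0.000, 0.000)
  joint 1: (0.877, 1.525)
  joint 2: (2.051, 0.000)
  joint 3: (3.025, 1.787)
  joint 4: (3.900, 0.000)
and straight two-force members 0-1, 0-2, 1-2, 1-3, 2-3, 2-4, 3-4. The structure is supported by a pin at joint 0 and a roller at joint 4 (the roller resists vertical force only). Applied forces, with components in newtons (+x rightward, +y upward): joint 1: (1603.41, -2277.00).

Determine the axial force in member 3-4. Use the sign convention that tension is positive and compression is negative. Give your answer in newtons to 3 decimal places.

-1268.220

N=5 nodes, M=7 members, R=3 reactions → 2N=10, M+R=10
member 0 (0-1): L=1.7592, (cx,cy)=(0.4985,0.8669)
member 1 (0-2): L=2.0510, (cx,cy)=(1.0000,0.0000)
member 2 (1-2): L=1.9246, (cx,cy)=(0.6100,-0.7924)
member 3 (1-3): L=2.1639, (cx,cy)=(0.9926,0.1211)
member 4 (2-3): L=2.0352, (cx,cy)=(0.4786,0.8780)
member 5 (2-4): L=1.8490, (cx,cy)=(1.0000,0.0000)
member 6 (3-4): L=1.9897, (cx,cy)=(0.4398,-0.8981)
solve A·x = −loads:
  F[0-1] = -1312.7518 N (compression)
  F[0-2] = +2257.8490 N (tension)
  F[1-2] = -1631.7604 N (compression)
  F[1-3] = -1271.8119 N (compression)
  F[2-3] = +1472.5818 N (tension)
  F[2-4] = +557.7121 N (tension)
  F[3-4] = -1268.2196 N (compression)
  Rx@0 = -1603.4100 N
  Ry@0 = +1137.9925 N
  Ry@4 = +1139.0075 N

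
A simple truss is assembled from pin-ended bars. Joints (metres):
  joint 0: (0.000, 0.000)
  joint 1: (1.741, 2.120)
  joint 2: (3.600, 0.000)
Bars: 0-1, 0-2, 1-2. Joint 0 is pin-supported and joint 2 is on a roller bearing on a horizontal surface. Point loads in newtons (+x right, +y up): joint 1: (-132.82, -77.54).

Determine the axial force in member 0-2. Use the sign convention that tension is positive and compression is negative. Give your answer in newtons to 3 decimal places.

-35.704

N=3 nodes, M=3 members, R=3 reactions → 2N=6, M+R=6
member 0 (0-1): L=2.7433, (cx,cy)=(0.6346,0.7728)
member 1 (0-2): L=3.6000, (cx,cy)=(1.0000,0.0000)
member 2 (1-2): L=2.8196, (cx,cy)=(0.6593,-0.7519)
solve A·x = −loads:
  F[0-1] = -153.0235 N (compression)
  F[0-2] = -35.7042 N (compression)
  F[1-2] = +54.1541 N (tension)
  Rx@0 = +132.8200 N
  Ry@0 = +118.2570 N
  Ry@2 = -40.7170 N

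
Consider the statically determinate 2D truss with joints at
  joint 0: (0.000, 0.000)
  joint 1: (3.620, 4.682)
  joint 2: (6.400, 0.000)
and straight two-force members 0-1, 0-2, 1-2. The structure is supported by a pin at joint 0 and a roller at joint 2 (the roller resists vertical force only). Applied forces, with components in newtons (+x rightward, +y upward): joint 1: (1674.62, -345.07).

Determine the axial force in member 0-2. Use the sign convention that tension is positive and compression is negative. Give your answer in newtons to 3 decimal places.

843.304

N=3 nodes, M=3 members, R=3 reactions → 2N=6, M+R=6
member 0 (0-1): L=5.9182, (cx,cy)=(0.6117,0.7911)
member 1 (0-2): L=6.4000, (cx,cy)=(1.0000,0.0000)
member 2 (1-2): L=5.4451, (cx,cy)=(0.5105,-0.8598)
solve A·x = −loads:
  F[0-1] = +1359.0954 N (tension)
  F[0-2] = +843.3039 N (tension)
  F[1-2] = -1651.7647 N (compression)
  Rx@0 = -1674.6200 N
  Ry@0 = -1075.1994 N
  Ry@2 = +1420.2694 N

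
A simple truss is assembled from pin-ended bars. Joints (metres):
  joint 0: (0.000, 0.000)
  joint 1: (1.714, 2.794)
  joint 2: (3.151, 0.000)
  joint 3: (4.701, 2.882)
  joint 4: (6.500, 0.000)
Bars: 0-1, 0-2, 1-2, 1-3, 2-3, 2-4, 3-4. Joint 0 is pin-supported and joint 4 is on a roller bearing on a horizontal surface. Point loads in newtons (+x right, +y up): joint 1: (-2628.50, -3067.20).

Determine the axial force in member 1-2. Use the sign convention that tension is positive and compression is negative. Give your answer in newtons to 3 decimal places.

N=5 nodes, M=7 members, R=3 reactions → 2N=10, M+R=10
member 0 (0-1): L=3.2778, (cx,cy)=(0.5229,0.8524)
member 1 (0-2): L=3.1510, (cx,cy)=(1.0000,0.0000)
member 2 (1-2): L=3.1419, (cx,cy)=(0.4574,-0.8893)
member 3 (1-3): L=2.9883, (cx,cy)=(0.9996,0.0294)
member 4 (2-3): L=3.2724, (cx,cy)=(0.4737,0.8807)
member 5 (2-4): L=3.3490, (cx,cy)=(1.0000,0.0000)
member 6 (3-4): L=3.3974, (cx,cy)=(0.5295,-0.8483)
solve A·x = −loads:
  F[0-1] = -3975.0005 N (compression)
  F[0-2] = -549.9507 N (compression)
  F[1-2] = +373.5865 N (tension)
  F[1-3] = +379.2481 N (tension)
  F[2-3] = -377.2219 N (compression)
  F[2-4] = -200.4078 N (compression)
  F[3-4] = +378.4689 N (tension)
  Rx@0 = +2628.5000 N
  Ry@0 = +3388.2536 N
  Ry@4 = -321.0536 N

373.586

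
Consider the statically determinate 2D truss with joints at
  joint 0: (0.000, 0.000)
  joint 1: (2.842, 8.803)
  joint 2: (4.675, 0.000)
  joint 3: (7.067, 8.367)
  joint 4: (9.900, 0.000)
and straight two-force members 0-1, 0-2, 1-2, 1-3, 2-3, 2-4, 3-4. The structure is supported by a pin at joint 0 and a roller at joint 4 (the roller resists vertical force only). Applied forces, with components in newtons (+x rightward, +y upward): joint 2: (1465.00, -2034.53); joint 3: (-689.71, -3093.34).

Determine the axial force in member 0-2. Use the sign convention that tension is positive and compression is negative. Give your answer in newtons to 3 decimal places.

N=5 nodes, M=7 members, R=3 reactions → 2N=10, M+R=10
member 0 (0-1): L=9.2504, (cx,cy)=(0.3072,0.9516)
member 1 (0-2): L=4.6750, (cx,cy)=(1.0000,0.0000)
member 2 (1-2): L=8.9918, (cx,cy)=(0.2039,-0.9790)
member 3 (1-3): L=4.2474, (cx,cy)=(0.9947,-0.1027)
member 4 (2-3): L=8.7022, (cx,cy)=(0.2749,0.9615)
member 5 (2-4): L=5.2250, (cx,cy)=(1.0000,0.0000)
member 6 (3-4): L=8.8336, (cx,cy)=(0.3207,-0.9472)
solve A·x = −loads:
  F[0-1] = -2671.0700 N (compression)
  F[0-2] = +1595.9233 N (tension)
  F[1-2] = +2741.8220 N (tension)
  F[1-3] = -1386.8857 N (compression)
  F[2-3] = -675.7478 N (compression)
  F[2-4] = +875.5943 N (tension)
  F[3-4] = -2730.1991 N (compression)
  Rx@0 = -775.2900 N
  Ry@0 = +2541.8843 N
  Ry@4 = +2585.9857 N

1595.923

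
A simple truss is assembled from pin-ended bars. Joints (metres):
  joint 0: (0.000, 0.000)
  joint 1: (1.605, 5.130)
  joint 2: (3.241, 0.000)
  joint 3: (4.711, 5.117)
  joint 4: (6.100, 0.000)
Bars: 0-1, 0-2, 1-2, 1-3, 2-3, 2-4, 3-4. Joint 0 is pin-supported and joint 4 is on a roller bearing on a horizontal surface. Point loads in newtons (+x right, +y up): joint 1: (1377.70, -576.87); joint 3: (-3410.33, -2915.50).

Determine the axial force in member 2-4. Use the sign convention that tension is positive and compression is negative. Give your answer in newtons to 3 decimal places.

190.358

N=5 nodes, M=7 members, R=3 reactions → 2N=10, M+R=10
member 0 (0-1): L=5.3752, (cx,cy)=(0.2986,0.9544)
member 1 (0-2): L=3.2410, (cx,cy)=(1.0000,0.0000)
member 2 (1-2): L=5.3846, (cx,cy)=(0.3038,-0.9527)
member 3 (1-3): L=3.1060, (cx,cy)=(1.0000,-0.0042)
member 4 (2-3): L=5.3240, (cx,cy)=(0.2761,0.9611)
member 5 (2-4): L=2.8590, (cx,cy)=(1.0000,0.0000)
member 6 (3-4): L=5.3022, (cx,cy)=(0.2620,-0.9651)
solve A·x = −loads:
  F[0-1] = -2924.5159 N (compression)
  F[0-2] = -1159.3907 N (compression)
  F[1-2] = +2337.1100 N (tension)
  F[1-3] = -2961.0544 N (compression)
  F[2-3] = -2316.6832 N (compression)
  F[2-4] = +190.3581 N (tension)
  F[3-4] = -726.6457 N (compression)
  Rx@0 = +2032.6300 N
  Ry@0 = +2791.1013 N
  Ry@4 = +701.2687 N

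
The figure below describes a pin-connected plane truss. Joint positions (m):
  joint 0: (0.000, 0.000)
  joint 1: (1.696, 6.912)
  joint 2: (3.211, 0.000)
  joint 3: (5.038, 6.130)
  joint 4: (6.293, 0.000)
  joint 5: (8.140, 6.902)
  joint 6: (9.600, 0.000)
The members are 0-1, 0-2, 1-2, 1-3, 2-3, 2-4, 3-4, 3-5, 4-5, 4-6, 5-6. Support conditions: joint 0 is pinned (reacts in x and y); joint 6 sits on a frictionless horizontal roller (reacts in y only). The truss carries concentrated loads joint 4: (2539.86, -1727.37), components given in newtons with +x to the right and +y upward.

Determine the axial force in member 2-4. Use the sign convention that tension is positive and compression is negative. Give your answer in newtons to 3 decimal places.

3028.902

N=7 nodes, M=11 members, R=3 reactions → 2N=14, M+R=14
member 0 (0-1): L=7.1170, (cx,cy)=(0.2383,0.9712)
member 1 (0-2): L=3.2110, (cx,cy)=(1.0000,0.0000)
member 2 (1-2): L=7.0761, (cx,cy)=(0.2141,-0.9768)
member 3 (1-3): L=3.4323, (cx,cy)=(0.9737,-0.2278)
member 4 (2-3): L=6.3965, (cx,cy)=(0.2856,0.9583)
member 5 (2-4): L=3.0820, (cx,cy)=(1.0000,0.0000)
member 6 (3-4): L=6.2571, (cx,cy)=(0.2006,-0.9797)
member 7 (3-5): L=3.1966, (cx,cy)=(0.9704,0.2415)
member 8 (4-5): L=7.1449, (cx,cy)=(0.2585,0.9660)
member 9 (4-6): L=3.3070, (cx,cy)=(1.0000,0.0000)
member 10 (5-6): L=7.0547, (cx,cy)=(0.2070,-0.9784)
solve A·x = −loads:
  F[0-1] = -612.6939 N (compression)
  F[0-2] = +2685.8659 N (tension)
  F[1-2] = +678.9662 N (tension)
  F[1-3] = -299.2439 N (compression)
  F[2-3] = -692.0521 N (compression)
  F[2-4] = +3028.9018 N (tension)
  F[3-4] = +459.7284 N (tension)
  F[3-5] = -598.9799 N (compression)
  F[4-5] = +1321.9166 N (tension)
  F[4-6] = +239.5244 N (tension)
  F[5-6] = -1157.3834 N (compression)
  Rx@0 = -2539.8600 N
  Ry@0 = +595.0430 N
  Ry@6 = +1132.3270 N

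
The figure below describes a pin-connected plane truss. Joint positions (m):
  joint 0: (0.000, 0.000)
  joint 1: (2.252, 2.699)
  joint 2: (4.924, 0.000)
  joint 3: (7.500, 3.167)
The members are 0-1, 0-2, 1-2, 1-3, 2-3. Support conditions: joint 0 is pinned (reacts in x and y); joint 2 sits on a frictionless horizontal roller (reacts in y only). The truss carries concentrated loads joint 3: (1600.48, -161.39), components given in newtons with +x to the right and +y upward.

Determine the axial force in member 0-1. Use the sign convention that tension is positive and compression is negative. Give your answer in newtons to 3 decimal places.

N=4 nodes, M=5 members, R=3 reactions → 2N=8, M+R=8
member 0 (0-1): L=3.5151, (cx,cy)=(0.6407,0.7678)
member 1 (0-2): L=4.9240, (cx,cy)=(1.0000,0.0000)
member 2 (1-2): L=3.7979, (cx,cy)=(0.7035,-0.7107)
member 3 (1-3): L=5.2688, (cx,cy)=(0.9960,0.0888)
member 4 (2-3): L=4.0824, (cx,cy)=(0.6310,0.7758)
solve A·x = −loads:
  F[0-1] = +1450.6205 N (tension)
  F[0-2] = +671.1255 N (tension)
  F[1-2] = -1333.0176 N (compression)
  F[1-3] = +1874.5997 N (tension)
  F[2-3] = -422.6733 N (compression)
  Rx@0 = -1600.4800 N
  Ry@0 = -1113.8223 N
  Ry@2 = +1275.2123 N

1450.620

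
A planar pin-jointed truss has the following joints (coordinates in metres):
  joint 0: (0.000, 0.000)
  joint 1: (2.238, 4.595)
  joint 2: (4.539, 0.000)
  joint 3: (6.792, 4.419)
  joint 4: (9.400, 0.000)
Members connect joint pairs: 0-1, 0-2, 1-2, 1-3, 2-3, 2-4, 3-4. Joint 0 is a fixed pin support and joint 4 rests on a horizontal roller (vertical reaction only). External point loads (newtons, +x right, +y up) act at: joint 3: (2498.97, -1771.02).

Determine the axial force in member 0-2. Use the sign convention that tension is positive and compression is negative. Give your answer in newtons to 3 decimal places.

2166.111

N=5 nodes, M=7 members, R=3 reactions → 2N=10, M+R=10
member 0 (0-1): L=5.1110, (cx,cy)=(0.4379,0.8990)
member 1 (0-2): L=4.5390, (cx,cy)=(1.0000,0.0000)
member 2 (1-2): L=5.1389, (cx,cy)=(0.4478,-0.8942)
member 3 (1-3): L=4.5574, (cx,cy)=(0.9993,-0.0386)
member 4 (2-3): L=4.9602, (cx,cy)=(0.4542,0.8909)
member 5 (2-4): L=4.8610, (cx,cy)=(1.0000,0.0000)
member 6 (3-4): L=5.1312, (cx,cy)=(0.5083,-0.8612)
solve A·x = −loads:
  F[0-1] = +760.1680 N (tension)
  F[0-2] = +2166.1105 N (tension)
  F[1-2] = -794.0721 N (compression)
  F[1-3] = +688.9258 N (tension)
  F[2-3] = +796.9803 N (tension)
  F[2-4] = +1448.5572 N (tension)
  F[3-4] = -2850.0146 N (compression)
  Rx@0 = -2498.9700 N
  Ry@0 = -683.4179 N
  Ry@4 = +2454.4379 N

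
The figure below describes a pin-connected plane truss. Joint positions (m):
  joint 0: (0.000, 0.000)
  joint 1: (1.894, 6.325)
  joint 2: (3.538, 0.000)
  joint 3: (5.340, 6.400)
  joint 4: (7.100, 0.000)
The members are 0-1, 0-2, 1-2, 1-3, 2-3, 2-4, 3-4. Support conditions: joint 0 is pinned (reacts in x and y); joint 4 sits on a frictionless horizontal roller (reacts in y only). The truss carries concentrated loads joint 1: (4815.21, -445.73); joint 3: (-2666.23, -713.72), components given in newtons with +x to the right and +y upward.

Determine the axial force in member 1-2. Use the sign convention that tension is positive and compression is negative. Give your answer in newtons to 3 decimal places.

N=5 nodes, M=7 members, R=3 reactions → 2N=10, M+R=10
member 0 (0-1): L=6.6025, (cx,cy)=(0.2869,0.9580)
member 1 (0-2): L=3.5380, (cx,cy)=(1.0000,0.0000)
member 2 (1-2): L=6.5352, (cx,cy)=(0.2516,-0.9678)
member 3 (1-3): L=3.4468, (cx,cy)=(0.9998,0.0218)
member 4 (2-3): L=6.6488, (cx,cy)=(0.2710,0.9626)
member 5 (2-4): L=3.5620, (cx,cy)=(1.0000,0.0000)
member 6 (3-4): L=6.6376, (cx,cy)=(0.2652,-0.9642)
solve A·x = −loads:
  F[0-1] = +1443.1474 N (tension)
  F[0-2] = +1734.9966 N (tension)
  F[1-2] = -1976.7623 N (compression)
  F[1-3] = -3904.8724 N (compression)
  F[2-3] = +1987.5821 N (tension)
  F[2-4] = +699.0348 N (tension)
  F[3-4] = -2636.3106 N (compression)
  Rx@0 = -2148.9800 N
  Ry@0 = -1382.4949 N
  Ry@4 = +2541.9449 N

-1976.762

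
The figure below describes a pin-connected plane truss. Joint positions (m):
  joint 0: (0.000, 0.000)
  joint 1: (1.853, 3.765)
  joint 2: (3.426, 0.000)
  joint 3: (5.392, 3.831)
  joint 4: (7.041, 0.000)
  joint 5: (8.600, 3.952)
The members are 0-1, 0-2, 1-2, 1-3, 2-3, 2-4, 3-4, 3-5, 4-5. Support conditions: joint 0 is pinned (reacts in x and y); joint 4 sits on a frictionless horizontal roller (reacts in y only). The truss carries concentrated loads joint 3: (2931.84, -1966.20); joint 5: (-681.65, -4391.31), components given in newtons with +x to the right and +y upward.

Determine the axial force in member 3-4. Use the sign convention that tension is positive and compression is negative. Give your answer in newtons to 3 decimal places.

-3974.218

N=6 nodes, M=9 members, R=3 reactions → 2N=12, M+R=12
member 0 (0-1): L=4.1963, (cx,cy)=(0.4416,0.8972)
member 1 (0-2): L=3.4260, (cx,cy)=(1.0000,0.0000)
member 2 (1-2): L=4.0804, (cx,cy)=(0.3855,-0.9227)
member 3 (1-3): L=3.5396, (cx,cy)=(0.9998,0.0186)
member 4 (2-3): L=4.3060, (cx,cy)=(0.4566,0.8897)
member 5 (2-4): L=3.6150, (cx,cy)=(1.0000,0.0000)
member 6 (3-4): L=4.1708, (cx,cy)=(0.3954,-0.9185)
member 7 (3-5): L=3.2103, (cx,cy)=(0.9993,0.0377)
member 8 (4-5): L=4.2484, (cx,cy)=(0.3670,0.9302)
solve A·x = −loads:
  F[0-1] = +1921.9787 N (tension)
  F[0-2] = +1401.4812 N (tension)
  F[1-2] = -1837.4234 N (compression)
  F[1-3] = +1557.3112 N (tension)
  F[2-3] = +1905.6175 N (tension)
  F[2-4] = -176.9006 N (compression)
  F[3-4] = -3974.2175 N (compression)
  F[3-5] = +1067.2780 N (tension)
  F[4-5] = -4763.8870 N (compression)
  Rx@0 = -2250.1900 N
  Ry@0 = -1724.4407 N
  Ry@4 = +8081.9507 N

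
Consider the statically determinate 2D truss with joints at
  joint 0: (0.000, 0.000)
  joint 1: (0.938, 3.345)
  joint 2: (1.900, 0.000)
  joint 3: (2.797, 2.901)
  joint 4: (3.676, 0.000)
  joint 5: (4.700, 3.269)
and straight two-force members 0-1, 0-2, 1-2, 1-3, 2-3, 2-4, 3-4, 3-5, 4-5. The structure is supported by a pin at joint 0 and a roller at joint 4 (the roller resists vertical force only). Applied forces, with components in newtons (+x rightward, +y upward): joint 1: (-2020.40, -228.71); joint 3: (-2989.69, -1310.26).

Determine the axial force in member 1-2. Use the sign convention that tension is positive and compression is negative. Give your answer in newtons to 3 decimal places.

N=6 nodes, M=9 members, R=3 reactions → 2N=12, M+R=12
member 0 (0-1): L=3.4740, (cx,cy)=(0.2700,0.9629)
member 1 (0-2): L=1.9000, (cx,cy)=(1.0000,0.0000)
member 2 (1-2): L=3.4806, (cx,cy)=(0.2764,-0.9610)
member 3 (1-3): L=1.9113, (cx,cy)=(0.9726,-0.2323)
member 4 (2-3): L=3.0365, (cx,cy)=(0.2954,0.9554)
member 5 (2-4): L=1.7760, (cx,cy)=(1.0000,0.0000)
member 6 (3-4): L=3.0312, (cx,cy)=(0.2900,-0.9570)
member 7 (3-5): L=1.9383, (cx,cy)=(0.9818,0.1899)
member 8 (4-5): L=3.4256, (cx,cy)=(0.2989,0.9543)
solve A·x = −loads:
  F[0-1] = -4862.0983 N (compression)
  F[0-2] = -3697.3060 N (compression)
  F[1-2] = +4786.1938 N (tension)
  F[1-3] = -632.5463 N (compression)
  F[2-3] = -4814.6154 N (compression)
  F[2-4] = -952.1884 N (compression)
  F[3-4] = +3283.6355 N (tension)
  F[3-5] = +0.0000 N (tension)
  F[4-5] = -0.0000 N (compression)
  Rx@0 = +5010.0900 N
  Ry@0 = +4681.5167 N
  Ry@4 = -3142.5467 N

4786.194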